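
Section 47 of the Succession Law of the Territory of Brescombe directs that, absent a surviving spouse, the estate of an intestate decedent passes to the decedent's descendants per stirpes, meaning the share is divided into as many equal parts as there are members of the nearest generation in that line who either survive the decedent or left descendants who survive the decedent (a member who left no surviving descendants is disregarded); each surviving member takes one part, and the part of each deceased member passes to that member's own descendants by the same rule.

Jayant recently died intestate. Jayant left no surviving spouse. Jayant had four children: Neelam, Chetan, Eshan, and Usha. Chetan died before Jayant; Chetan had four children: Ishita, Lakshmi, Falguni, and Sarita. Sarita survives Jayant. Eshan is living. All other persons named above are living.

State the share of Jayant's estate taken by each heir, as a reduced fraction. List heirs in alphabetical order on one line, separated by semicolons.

There is no surviving spouse, so the entire estate passes to Jayant's descendants per stirpes.
The estate is divided into 4 equal shares of 1/4 among Neelam, Chetan, Eshan, Usha.
Neelam is living and takes 1/4.
Chetan predeceased; the 1/4 allotted to Chetan's branch passes to Chetan's issue by representation.
The 1/4 is divided into 4 equal shares of 1/16 among Ishita, Lakshmi, Falguni, Sarita.
Ishita is living and takes 1/16.
Lakshmi is living and takes 1/16.
Falguni is living and takes 1/16.
Sarita is living and takes 1/16.
Eshan is living and takes 1/4.
Usha is living and takes 1/4.

Eshan 1/4; Falguni 1/16; Ishita 1/16; Lakshmi 1/16; Neelam 1/4; Sarita 1/16; Usha 1/4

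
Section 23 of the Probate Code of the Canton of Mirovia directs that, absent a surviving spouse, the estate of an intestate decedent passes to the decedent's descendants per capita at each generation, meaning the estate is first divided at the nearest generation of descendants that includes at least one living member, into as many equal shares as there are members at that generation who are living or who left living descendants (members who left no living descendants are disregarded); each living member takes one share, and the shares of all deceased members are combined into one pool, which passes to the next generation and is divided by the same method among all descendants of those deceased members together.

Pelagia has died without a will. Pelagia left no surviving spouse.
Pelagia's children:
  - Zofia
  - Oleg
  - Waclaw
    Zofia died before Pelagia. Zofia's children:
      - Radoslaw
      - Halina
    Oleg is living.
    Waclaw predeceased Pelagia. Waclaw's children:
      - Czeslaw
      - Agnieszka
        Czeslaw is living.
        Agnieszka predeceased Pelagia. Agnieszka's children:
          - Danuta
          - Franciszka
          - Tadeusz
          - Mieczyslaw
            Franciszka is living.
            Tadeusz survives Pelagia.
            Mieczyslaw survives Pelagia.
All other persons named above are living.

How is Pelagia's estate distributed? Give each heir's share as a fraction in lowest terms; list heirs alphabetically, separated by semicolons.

There is no surviving spouse, so the entire estate passes to Pelagia's descendants per capita at each generation.
At generation 1 (Zofia, Oleg, Waclaw) there are 3 shares of (1)/3 = 1/3 each.
Living: Oleg — each takes 1/3.
Deceased: Zofia and Waclaw. Their combined 2/3 is pooled and carried to generation 2.
At generation 2 (Radoslaw, Halina, Czeslaw, Agnieszka) there are 4 shares of (2/3)/4 = 1/6 each.
Living: Radoslaw, Halina, and Czeslaw — each takes 1/6.
Deceased: Agnieszka. That 1/6 share is carried to generation 3.
At generation 3 (Danuta, Franciszka, Tadeusz, Mieczyslaw) there are 4 shares of (1/6)/4 = 1/24 each.
Living: Danuta, Franciszka, Tadeusz, and Mieczyslaw — each takes 1/24.

Czeslaw 1/6; Danuta 1/24; Franciszka 1/24; Halina 1/6; Mieczyslaw 1/24; Oleg 1/3; Radoslaw 1/6; Tadeusz 1/24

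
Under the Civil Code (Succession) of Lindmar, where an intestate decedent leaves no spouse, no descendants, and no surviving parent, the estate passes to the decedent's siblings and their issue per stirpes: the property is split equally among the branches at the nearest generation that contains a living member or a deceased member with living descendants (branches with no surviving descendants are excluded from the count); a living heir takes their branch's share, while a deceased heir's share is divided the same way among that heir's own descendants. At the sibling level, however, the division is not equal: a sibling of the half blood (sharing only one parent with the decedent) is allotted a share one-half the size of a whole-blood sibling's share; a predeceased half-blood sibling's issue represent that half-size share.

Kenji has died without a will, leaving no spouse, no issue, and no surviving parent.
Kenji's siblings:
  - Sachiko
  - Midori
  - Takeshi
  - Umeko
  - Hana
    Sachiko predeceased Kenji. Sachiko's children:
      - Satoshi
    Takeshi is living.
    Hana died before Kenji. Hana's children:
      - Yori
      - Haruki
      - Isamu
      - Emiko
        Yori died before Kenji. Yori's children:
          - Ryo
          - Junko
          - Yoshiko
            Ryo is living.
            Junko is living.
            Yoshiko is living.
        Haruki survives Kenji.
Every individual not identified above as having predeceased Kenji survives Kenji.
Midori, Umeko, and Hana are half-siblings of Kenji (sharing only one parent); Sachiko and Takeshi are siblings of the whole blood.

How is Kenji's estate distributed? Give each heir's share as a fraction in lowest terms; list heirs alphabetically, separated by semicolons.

Emiko 1/28; Haruki 1/28; Isamu 1/28; Junko 1/84; Midori 1/7; Ryo 1/84; Satoshi 2/7; Takeshi 2/7; Umeko 1/7; Yoshiko 1/84

No spouse, descendants, or parent survives, so the estate passes to Kenji's siblings per stirpes.
Half-blood siblings count for one-half the weight of whole-blood siblings at the initial division.
Dividing 1 in proportion to weights (total weight 7/2): Sachiko (weight 1) → 2/7; Midori (weight 1/2) → 1/7; Takeshi (weight 1) → 2/7; Umeko (weight 1/2) → 1/7; Hana (weight 1/2) → 1/7.
Sachiko predeceased; the 2/7 allotted to Sachiko's branch passes to Sachiko's issue by representation.
Satoshi is the sole taker at this level and receives the full 2/7.
Midori is living and takes 1/7.
Takeshi is living and takes 2/7.
Umeko is living and takes 1/7.
Hana predeceased; the 1/7 allotted to Hana's branch passes to Hana's issue by representation.
The 1/7 is divided into 4 equal shares of 1/28 among Yori, Haruki, Isamu, Emiko.
Yori predeceased; the 1/28 allotted to Yori's branch passes to Yori's issue by representation.
The 1/28 is divided into 3 equal shares of 1/84 among Ryo, Junko, Yoshiko.
Ryo is living and takes 1/84.
Junko is living and takes 1/84.
Yoshiko is living and takes 1/84.
Haruki is living and takes 1/28.
Isamu is living and takes 1/28.
Emiko is living and takes 1/28.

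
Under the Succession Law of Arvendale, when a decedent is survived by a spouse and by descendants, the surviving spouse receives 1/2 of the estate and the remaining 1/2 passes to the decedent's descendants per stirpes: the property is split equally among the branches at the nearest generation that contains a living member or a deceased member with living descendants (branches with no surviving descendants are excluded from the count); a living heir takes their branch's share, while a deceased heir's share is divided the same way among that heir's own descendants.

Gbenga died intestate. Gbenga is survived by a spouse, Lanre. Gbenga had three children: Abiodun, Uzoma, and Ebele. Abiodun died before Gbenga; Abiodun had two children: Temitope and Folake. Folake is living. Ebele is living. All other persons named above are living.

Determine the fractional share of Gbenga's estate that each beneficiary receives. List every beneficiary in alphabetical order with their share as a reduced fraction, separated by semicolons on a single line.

Ebele 1/6; Folake 1/12; Lanre 1/2; Temitope 1/12; Uzoma 1/6

Lanre, as surviving spouse, takes 1/2.
The remaining 1/2 passes to Gbenga's descendants per stirpes.
The 1/2 is divided into 3 equal shares of 1/6 among Abiodun, Uzoma, Ebele.
Abiodun predeceased; the 1/6 allotted to Abiodun's branch passes to Abiodun's issue by representation.
The 1/6 is divided into 2 equal shares of 1/12 among Temitope, Folake.
Temitope is living and takes 1/12.
Folake is living and takes 1/12.
Uzoma is living and takes 1/6.
Ebele is living and takes 1/6.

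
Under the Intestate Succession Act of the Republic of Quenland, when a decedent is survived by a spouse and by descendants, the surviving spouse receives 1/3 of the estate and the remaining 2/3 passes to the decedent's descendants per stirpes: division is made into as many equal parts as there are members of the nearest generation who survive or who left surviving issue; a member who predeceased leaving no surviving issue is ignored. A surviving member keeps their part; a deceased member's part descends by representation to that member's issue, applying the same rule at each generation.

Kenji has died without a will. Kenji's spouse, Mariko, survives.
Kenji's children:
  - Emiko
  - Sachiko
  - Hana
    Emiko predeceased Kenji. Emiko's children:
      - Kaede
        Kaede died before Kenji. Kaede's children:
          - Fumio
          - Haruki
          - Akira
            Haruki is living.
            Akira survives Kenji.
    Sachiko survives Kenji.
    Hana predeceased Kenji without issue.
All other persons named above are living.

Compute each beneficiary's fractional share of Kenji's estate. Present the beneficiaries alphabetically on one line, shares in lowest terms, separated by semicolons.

Mariko, as surviving spouse, takes 1/3.
The remaining 2/3 passes to Kenji's descendants per stirpes.
Hana left no surviving issue, so that branch lapses and is disregarded.
The 2/3 is divided into 2 equal shares of 1/3 among Emiko, Sachiko.
Emiko predeceased; the 1/3 allotted to Emiko's branch passes to Emiko's issue by representation.
Kaede's line is the sole branch at this level, so the full 1/3 passes to Kaede's issue by representation.
The 1/3 is divided into 3 equal shares of 1/9 among Fumio, Haruki, Akira.
Fumio is living and takes 1/9.
Haruki is living and takes 1/9.
Akira is living and takes 1/9.
Sachiko is living and takes 1/3.

Akira 1/9; Fumio 1/9; Haruki 1/9; Mariko 1/3; Sachiko 1/3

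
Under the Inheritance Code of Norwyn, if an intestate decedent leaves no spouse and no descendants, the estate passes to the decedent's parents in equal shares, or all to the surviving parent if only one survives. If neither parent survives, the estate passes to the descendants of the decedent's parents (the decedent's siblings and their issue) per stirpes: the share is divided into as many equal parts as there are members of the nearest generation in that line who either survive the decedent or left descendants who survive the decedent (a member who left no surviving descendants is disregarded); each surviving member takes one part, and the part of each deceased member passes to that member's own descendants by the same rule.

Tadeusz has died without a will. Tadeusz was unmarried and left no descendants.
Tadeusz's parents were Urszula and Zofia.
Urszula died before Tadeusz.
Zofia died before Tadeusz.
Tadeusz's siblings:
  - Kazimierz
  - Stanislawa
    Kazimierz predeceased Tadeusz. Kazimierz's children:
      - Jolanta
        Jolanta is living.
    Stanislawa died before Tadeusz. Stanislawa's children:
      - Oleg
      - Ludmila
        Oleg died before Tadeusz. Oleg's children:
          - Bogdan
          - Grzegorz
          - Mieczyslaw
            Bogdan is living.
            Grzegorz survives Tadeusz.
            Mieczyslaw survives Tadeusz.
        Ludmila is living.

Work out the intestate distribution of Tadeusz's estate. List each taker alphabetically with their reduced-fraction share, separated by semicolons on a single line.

Neither parent survives and there are no descendants, so the estate passes to Tadeusz's siblings and their issue per stirpes.
The estate is divided into 2 equal shares of 1/2 among Kazimierz, Stanislawa.
Kazimierz predeceased; the 1/2 allotted to Kazimierz's branch passes to Kazimierz's issue by representation.
Jolanta is the sole taker at this level and receives the full 1/2.
Stanislawa predeceased; the 1/2 allotted to Stanislawa's branch passes to Stanislawa's issue by representation.
The 1/2 is divided into 2 equal shares of 1/4 among Oleg, Ludmila.
Oleg predeceased; the 1/4 allotted to Oleg's branch passes to Oleg's issue by representation.
The 1/4 is divided into 3 equal shares of 1/12 among Bogdan, Grzegorz, Mieczyslaw.
Bogdan is living and takes 1/12.
Grzegorz is living and takes 1/12.
Mieczyslaw is living and takes 1/12.
Ludmila is living and takes 1/4.

Bogdan 1/12; Grzegorz 1/12; Jolanta 1/2; Ludmila 1/4; Mieczyslaw 1/12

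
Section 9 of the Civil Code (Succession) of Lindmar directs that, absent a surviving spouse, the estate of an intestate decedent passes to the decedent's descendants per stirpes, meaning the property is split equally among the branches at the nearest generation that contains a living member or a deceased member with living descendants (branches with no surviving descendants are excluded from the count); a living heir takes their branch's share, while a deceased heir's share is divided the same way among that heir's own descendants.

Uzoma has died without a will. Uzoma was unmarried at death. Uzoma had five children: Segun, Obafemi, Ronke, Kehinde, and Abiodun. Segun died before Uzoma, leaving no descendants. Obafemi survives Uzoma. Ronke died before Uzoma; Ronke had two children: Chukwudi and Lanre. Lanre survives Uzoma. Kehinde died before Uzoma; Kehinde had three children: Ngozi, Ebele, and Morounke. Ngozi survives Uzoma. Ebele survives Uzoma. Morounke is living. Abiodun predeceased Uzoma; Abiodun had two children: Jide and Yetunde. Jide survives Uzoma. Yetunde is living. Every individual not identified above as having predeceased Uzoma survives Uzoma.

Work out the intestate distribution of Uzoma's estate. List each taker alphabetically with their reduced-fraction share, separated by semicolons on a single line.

There is no surviving spouse, so the entire estate passes to Uzoma's descendants per stirpes.
Segun left no surviving issue, so that branch lapses and is disregarded.
The estate is divided into 4 equal shares of 1/4 among Obafemi, Ronke, Kehinde, Abiodun.
Obafemi is living and takes 1/4.
Ronke predeceased; the 1/4 allotted to Ronke's branch passes to Ronke's issue by representation.
The 1/4 is divided into 2 equal shares of 1/8 among Chukwudi, Lanre.
Chukwudi is living and takes 1/8.
Lanre is living and takes 1/8.
Kehinde predeceased; the 1/4 allotted to Kehinde's branch passes to Kehinde's issue by representation.
The 1/4 is divided into 3 equal shares of 1/12 among Ngozi, Ebele, Morounke.
Ngozi is living and takes 1/12.
Ebele is living and takes 1/12.
Morounke is living and takes 1/12.
Abiodun predeceased; the 1/4 allotted to Abiodun's branch passes to Abiodun's issue by representation.
The 1/4 is divided into 2 equal shares of 1/8 among Jide, Yetunde.
Jide is living and takes 1/8.
Yetunde is living and takes 1/8.

Chukwudi 1/8; Ebele 1/12; Jide 1/8; Lanre 1/8; Morounke 1/12; Ngozi 1/12; Obafemi 1/4; Yetunde 1/8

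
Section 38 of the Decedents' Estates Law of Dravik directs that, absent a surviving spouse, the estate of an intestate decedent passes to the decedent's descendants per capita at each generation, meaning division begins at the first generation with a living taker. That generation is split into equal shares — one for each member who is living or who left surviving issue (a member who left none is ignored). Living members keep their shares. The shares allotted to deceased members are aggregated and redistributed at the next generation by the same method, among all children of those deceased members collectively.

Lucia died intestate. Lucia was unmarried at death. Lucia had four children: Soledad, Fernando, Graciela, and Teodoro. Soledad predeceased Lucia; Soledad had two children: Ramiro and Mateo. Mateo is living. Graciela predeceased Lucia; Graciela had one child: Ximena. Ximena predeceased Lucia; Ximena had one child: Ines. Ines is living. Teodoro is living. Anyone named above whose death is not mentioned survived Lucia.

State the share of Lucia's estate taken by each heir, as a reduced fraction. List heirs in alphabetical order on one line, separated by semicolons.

Fernando 1/4; Ines 1/6; Mateo 1/6; Ramiro 1/6; Teodoro 1/4

There is no surviving spouse, so the entire estate passes to Lucia's descendants per capita at each generation.
At generation 1 (Soledad, Fernando, Graciela, Teodoro) there are 4 shares of (1)/4 = 1/4 each.
Living: Fernando and Teodoro — each takes 1/4.
Deceased: Soledad and Graciela. Their combined 1/2 is pooled and carried to generation 2.
At generation 2 (Ramiro, Mateo, Ximena) there are 3 shares of (1/2)/3 = 1/6 each.
Living: Ramiro and Mateo — each takes 1/6.
Deceased: Ximena. That 1/6 share is carried to generation 3.
At generation 3 (Ines) there are 1 shares of (1/6)/1 = 1/6 each.
Living: Ines — each takes 1/6.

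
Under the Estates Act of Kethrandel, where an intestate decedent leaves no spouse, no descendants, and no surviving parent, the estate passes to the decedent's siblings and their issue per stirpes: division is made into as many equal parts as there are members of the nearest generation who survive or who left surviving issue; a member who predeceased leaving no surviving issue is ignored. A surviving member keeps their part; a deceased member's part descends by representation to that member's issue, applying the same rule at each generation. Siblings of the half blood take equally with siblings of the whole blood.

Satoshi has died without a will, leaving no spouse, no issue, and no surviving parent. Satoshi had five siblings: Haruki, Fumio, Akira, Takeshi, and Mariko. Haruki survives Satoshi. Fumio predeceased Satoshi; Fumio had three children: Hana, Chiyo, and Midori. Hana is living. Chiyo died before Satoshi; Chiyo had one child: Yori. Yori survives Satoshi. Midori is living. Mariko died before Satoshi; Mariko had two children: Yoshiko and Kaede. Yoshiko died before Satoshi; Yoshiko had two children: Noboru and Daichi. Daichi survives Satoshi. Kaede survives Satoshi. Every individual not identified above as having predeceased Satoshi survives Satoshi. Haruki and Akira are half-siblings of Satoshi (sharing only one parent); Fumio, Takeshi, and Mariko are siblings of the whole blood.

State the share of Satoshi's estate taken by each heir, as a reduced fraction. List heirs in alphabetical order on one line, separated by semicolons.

No spouse, descendants, or parent survives, so the estate passes to Satoshi's siblings per stirpes.
Half-blood and whole-blood siblings take equally under the stated rule.
The estate is divided into 5 equal shares of 1/5 among Haruki, Fumio, Akira, Takeshi, Mariko.
Haruki is living and takes 1/5.
Fumio predeceased; the 1/5 allotted to Fumio's branch passes to Fumio's issue by representation.
The 1/5 is divided into 3 equal shares of 1/15 among Hana, Chiyo, Midori.
Hana is living and takes 1/15.
Chiyo predeceased; the 1/15 allotted to Chiyo's branch passes to Chiyo's issue by representation.
Yori is the sole taker at this level and receives the full 1/15.
Midori is living and takes 1/15.
Akira is living and takes 1/5.
Takeshi is living and takes 1/5.
Mariko predeceased; the 1/5 allotted to Mariko's branch passes to Mariko's issue by representation.
The 1/5 is divided into 2 equal shares of 1/10 among Yoshiko, Kaede.
Yoshiko predeceased; the 1/10 allotted to Yoshiko's branch passes to Yoshiko's issue by representation.
The 1/10 is divided into 2 equal shares of 1/20 among Noboru, Daichi.
Noboru is living and takes 1/20.
Daichi is living and takes 1/20.
Kaede is living and takes 1/10.

Akira 1/5; Daichi 1/20; Hana 1/15; Haruki 1/5; Kaede 1/10; Midori 1/15; Noboru 1/20; Takeshi 1/5; Yori 1/15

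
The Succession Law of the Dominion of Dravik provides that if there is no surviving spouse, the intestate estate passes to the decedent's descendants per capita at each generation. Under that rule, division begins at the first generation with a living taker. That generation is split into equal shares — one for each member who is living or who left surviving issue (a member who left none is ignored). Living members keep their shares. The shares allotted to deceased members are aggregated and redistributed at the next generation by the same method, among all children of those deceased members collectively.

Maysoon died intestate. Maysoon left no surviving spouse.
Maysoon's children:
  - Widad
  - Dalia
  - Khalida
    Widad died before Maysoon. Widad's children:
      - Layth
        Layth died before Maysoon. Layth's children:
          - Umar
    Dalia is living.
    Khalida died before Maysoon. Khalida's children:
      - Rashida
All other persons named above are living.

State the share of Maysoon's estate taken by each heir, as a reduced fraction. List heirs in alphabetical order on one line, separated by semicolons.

There is no surviving spouse, so the entire estate passes to Maysoon's descendants per capita at each generation.
At generation 1 (Widad, Dalia, Khalida) there are 3 shares of (1)/3 = 1/3 each.
Living: Dalia — each takes 1/3.
Deceased: Widad and Khalida. Their combined 2/3 is pooled and carried to generation 2.
At generation 2 (Layth, Rashida) there are 2 shares of (2/3)/2 = 1/3 each.
Living: Rashida — each takes 1/3.
Deceased: Layth. That 1/3 share is carried to generation 3.
At generation 3 (Umar) there are 1 shares of (1/3)/1 = 1/3 each.
Living: Umar — each takes 1/3.

Dalia 1/3; Rashida 1/3; Umar 1/3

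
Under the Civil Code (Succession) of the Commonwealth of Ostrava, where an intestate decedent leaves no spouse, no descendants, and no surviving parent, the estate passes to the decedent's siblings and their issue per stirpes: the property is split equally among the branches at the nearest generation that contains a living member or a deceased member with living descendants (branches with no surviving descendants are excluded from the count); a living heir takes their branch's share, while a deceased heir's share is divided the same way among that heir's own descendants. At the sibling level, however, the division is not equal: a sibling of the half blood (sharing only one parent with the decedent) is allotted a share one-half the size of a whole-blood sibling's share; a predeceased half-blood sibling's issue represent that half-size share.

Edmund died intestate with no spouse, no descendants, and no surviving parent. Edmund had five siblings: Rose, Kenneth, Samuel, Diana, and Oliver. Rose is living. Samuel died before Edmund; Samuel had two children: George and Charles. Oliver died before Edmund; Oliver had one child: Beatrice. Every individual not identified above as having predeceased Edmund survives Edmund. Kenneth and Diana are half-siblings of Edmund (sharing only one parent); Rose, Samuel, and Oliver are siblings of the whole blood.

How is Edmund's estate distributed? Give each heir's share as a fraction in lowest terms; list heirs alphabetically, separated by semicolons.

No spouse, descendants, or parent survives, so the estate passes to Edmund's siblings per stirpes.
Half-blood siblings count for one-half the weight of whole-blood siblings at the initial division.
Dividing 1 in proportion to weights (total weight 4): Rose (weight 1) → 1/4; Kenneth (weight 1/2) → 1/8; Samuel (weight 1) → 1/4; Diana (weight 1/2) → 1/8; Oliver (weight 1) → 1/4.
Rose is living and takes 1/4.
Kenneth is living and takes 1/8.
Samuel predeceased; the 1/4 allotted to Samuel's branch passes to Samuel's issue by representation.
The 1/4 is divided into 2 equal shares of 1/8 among George, Charles.
George is living and takes 1/8.
Charles is living and takes 1/8.
Diana is living and takes 1/8.
Oliver predeceased; the 1/4 allotted to Oliver's branch passes to Oliver's issue by representation.
Beatrice is the sole taker at this level and receives the full 1/4.

Beatrice 1/4; Charles 1/8; Diana 1/8; George 1/8; Kenneth 1/8; Rose 1/4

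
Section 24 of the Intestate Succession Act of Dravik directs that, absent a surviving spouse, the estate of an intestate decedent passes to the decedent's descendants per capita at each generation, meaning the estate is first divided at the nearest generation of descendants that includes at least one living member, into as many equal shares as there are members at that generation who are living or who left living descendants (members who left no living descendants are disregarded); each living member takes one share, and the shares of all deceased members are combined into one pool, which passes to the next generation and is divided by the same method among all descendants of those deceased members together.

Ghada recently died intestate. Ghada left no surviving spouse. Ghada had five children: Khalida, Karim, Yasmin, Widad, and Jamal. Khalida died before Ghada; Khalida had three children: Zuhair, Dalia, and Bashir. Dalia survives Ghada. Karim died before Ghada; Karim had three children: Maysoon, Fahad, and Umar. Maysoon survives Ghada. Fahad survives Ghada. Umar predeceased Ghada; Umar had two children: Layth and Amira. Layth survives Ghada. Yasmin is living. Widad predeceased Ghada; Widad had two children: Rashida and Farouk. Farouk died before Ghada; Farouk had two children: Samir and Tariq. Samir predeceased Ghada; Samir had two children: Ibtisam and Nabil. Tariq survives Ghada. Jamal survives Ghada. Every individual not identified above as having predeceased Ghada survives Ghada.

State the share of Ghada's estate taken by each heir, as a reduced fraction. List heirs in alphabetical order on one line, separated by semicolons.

Amira 3/80; Bashir 3/40; Dalia 3/40; Fahad 3/40; Ibtisam 3/160; Jamal 1/5; Layth 3/80; Maysoon 3/40; Nabil 3/160; Rashida 3/40; Tariq 3/80; Yasmin 1/5; Zuhair 3/40

There is no surviving spouse, so the entire estate passes to Ghada's descendants per capita at each generation.
At generation 1 (Khalida, Karim, Yasmin, Widad, Jamal) there are 5 shares of (1)/5 = 1/5 each.
Living: Yasmin and Jamal — each takes 1/5.
Deceased: Khalida, Karim, and Widad. Their combined 3/5 is pooled and carried to generation 2.
At generation 2 (Zuhair, Dalia, Bashir, Maysoon, Fahad, Umar, Rashida, Farouk) there are 8 shares of (3/5)/8 = 3/40 each.
Living: Zuhair, Dalia, Bashir, Maysoon, Fahad, and Rashida — each takes 3/40.
Deceased: Umar and Farouk. Their combined 3/20 is pooled and carried to generation 3.
At generation 3 (Layth, Amira, Samir, Tariq) there are 4 shares of (3/20)/4 = 3/80 each.
Living: Layth, Amira, and Tariq — each takes 3/80.
Deceased: Samir. That 3/80 share is carried to generation 4.
At generation 4 (Ibtisam, Nabil) there are 2 shares of (3/80)/2 = 3/160 each.
Living: Ibtisam and Nabil — each takes 3/160.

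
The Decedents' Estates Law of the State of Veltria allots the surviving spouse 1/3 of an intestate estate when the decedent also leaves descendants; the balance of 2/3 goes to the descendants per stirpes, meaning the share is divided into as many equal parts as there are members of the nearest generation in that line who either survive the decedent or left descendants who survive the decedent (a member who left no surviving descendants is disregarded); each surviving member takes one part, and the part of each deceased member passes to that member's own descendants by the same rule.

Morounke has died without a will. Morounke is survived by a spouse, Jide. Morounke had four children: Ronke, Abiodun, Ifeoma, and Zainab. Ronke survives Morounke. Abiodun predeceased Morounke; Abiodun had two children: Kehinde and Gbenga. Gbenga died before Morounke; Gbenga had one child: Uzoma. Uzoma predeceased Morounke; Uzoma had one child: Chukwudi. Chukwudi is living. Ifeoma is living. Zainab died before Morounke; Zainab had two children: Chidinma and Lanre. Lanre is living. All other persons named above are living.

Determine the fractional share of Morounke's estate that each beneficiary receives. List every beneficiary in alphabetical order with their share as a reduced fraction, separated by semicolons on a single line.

Chidinma 1/12; Chukwudi 1/12; Ifeoma 1/6; Jide 1/3; Kehinde 1/12; Lanre 1/12; Ronke 1/6

Jide, as surviving spouse, takes 1/3.
The remaining 2/3 passes to Morounke's descendants per stirpes.
The 2/3 is divided into 4 equal shares of 1/6 among Ronke, Abiodun, Ifeoma, Zainab.
Ronke is living and takes 1/6.
Abiodun predeceased; the 1/6 allotted to Abiodun's branch passes to Abiodun's issue by representation.
The 1/6 is divided into 2 equal shares of 1/12 among Kehinde, Gbenga.
Kehinde is living and takes 1/12.
Gbenga predeceased; the 1/12 allotted to Gbenga's branch passes to Gbenga's issue by representation.
Uzoma's line is the sole branch at this level, so the full 1/12 passes to Uzoma's issue by representation.
Chukwudi is the sole taker at this level and receives the full 1/12.
Ifeoma is living and takes 1/6.
Zainab predeceased; the 1/6 allotted to Zainab's branch passes to Zainab's issue by representation.
The 1/6 is divided into 2 equal shares of 1/12 among Chidinma, Lanre.
Chidinma is living and takes 1/12.
Lanre is living and takes 1/12.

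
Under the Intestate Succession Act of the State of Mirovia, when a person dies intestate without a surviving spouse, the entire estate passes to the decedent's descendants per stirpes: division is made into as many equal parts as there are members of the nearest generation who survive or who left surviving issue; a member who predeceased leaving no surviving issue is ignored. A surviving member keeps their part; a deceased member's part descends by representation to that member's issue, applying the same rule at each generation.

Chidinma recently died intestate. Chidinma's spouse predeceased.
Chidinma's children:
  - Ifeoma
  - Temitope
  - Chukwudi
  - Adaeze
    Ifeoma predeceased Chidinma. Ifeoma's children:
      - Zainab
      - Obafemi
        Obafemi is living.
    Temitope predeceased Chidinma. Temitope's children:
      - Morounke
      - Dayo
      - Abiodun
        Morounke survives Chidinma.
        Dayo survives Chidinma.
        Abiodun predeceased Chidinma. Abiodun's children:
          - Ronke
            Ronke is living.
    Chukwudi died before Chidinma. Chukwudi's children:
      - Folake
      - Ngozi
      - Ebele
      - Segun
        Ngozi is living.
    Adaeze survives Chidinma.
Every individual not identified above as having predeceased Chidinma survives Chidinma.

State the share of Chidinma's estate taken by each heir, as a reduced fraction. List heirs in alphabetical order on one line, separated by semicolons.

Adaeze 1/4; Dayo 1/12; Ebele 1/16; Folake 1/16; Morounke 1/12; Ngozi 1/16; Obafemi 1/8; Ronke 1/12; Segun 1/16; Zainab 1/8

There is no surviving spouse, so the entire estate passes to Chidinma's descendants per stirpes.
The estate is divided into 4 equal shares of 1/4 among Ifeoma, Temitope, Chukwudi, Adaeze.
Ifeoma predeceased; the 1/4 allotted to Ifeoma's branch passes to Ifeoma's issue by representation.
The 1/4 is divided into 2 equal shares of 1/8 among Zainab, Obafemi.
Zainab is living and takes 1/8.
Obafemi is living and takes 1/8.
Temitope predeceased; the 1/4 allotted to Temitope's branch passes to Temitope's issue by representation.
The 1/4 is divided into 3 equal shares of 1/12 among Morounke, Dayo, Abiodun.
Morounke is living and takes 1/12.
Dayo is living and takes 1/12.
Abiodun predeceased; the 1/12 allotted to Abiodun's branch passes to Abiodun's issue by representation.
Ronke is the sole taker at this level and receives the full 1/12.
Chukwudi predeceased; the 1/4 allotted to Chukwudi's branch passes to Chukwudi's issue by representation.
The 1/4 is divided into 4 equal shares of 1/16 among Folake, Ngozi, Ebele, Segun.
Folake is living and takes 1/16.
Ngozi is living and takes 1/16.
Ebele is living and takes 1/16.
Segun is living and takes 1/16.
Adaeze is living and takes 1/4.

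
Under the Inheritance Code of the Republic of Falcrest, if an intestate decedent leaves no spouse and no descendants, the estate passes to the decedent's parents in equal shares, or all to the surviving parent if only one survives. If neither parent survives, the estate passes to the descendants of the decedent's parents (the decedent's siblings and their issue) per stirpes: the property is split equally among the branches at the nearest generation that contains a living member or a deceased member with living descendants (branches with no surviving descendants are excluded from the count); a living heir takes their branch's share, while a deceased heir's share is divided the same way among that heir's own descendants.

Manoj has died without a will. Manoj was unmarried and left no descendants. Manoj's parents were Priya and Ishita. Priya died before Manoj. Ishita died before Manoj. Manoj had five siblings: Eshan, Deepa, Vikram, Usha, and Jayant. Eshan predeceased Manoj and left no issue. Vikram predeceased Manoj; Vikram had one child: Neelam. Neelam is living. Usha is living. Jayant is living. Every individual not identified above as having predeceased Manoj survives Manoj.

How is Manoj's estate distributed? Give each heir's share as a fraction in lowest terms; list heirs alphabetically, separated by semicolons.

Neither parent survives and there are no descendants, so the estate passes to Manoj's siblings and their issue per stirpes.
Eshan left no surviving issue, so that branch lapses and is disregarded.
The estate is divided into 4 equal shares of 1/4 among Deepa, Vikram, Usha, Jayant.
Deepa is living and takes 1/4.
Vikram predeceased; the 1/4 allotted to Vikram's branch passes to Vikram's issue by representation.
Neelam is the sole taker at this level and receives the full 1/4.
Usha is living and takes 1/4.
Jayant is living and takes 1/4.

Deepa 1/4; Jayant 1/4; Neelam 1/4; Usha 1/4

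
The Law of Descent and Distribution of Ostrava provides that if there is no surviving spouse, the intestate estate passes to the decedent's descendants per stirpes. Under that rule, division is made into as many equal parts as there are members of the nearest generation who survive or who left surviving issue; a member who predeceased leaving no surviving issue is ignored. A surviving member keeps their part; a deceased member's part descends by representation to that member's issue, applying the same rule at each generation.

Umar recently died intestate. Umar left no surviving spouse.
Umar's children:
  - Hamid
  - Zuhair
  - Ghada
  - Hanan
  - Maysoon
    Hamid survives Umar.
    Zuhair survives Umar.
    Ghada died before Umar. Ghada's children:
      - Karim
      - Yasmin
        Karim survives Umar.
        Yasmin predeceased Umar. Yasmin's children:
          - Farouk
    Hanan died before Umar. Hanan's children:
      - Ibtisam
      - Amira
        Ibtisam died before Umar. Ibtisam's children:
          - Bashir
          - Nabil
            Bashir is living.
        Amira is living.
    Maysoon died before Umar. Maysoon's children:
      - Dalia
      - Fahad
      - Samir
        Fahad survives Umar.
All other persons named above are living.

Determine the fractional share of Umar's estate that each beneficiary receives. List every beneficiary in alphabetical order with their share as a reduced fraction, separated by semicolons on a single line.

There is no surviving spouse, so the entire estate passes to Umar's descendants per stirpes.
The estate is divided into 5 equal shares of 1/5 among Hamid, Zuhair, Ghada, Hanan, Maysoon.
Hamid is living and takes 1/5.
Zuhair is living and takes 1/5.
Ghada predeceased; the 1/5 allotted to Ghada's branch passes to Ghada's issue by representation.
The 1/5 is divided into 2 equal shares of 1/10 among Karim, Yasmin.
Karim is living and takes 1/10.
Yasmin predeceased; the 1/10 allotted to Yasmin's branch passes to Yasmin's issue by representation.
Farouk is the sole taker at this level and receives the full 1/10.
Hanan predeceased; the 1/5 allotted to Hanan's branch passes to Hanan's issue by representation.
The 1/5 is divided into 2 equal shares of 1/10 among Ibtisam, Amira.
Ibtisam predeceased; the 1/10 allotted to Ibtisam's branch passes to Ibtisam's issue by representation.
The 1/10 is divided into 2 equal shares of 1/20 among Bashir, Nabil.
Bashir is living and takes 1/20.
Nabil is living and takes 1/20.
Amira is living and takes 1/10.
Maysoon predeceased; the 1/5 allotted to Maysoon's branch passes to Maysoon's issue by representation.
The 1/5 is divided into 3 equal shares of 1/15 among Dalia, Fahad, Samir.
Dalia is living and takes 1/15.
Fahad is living and takes 1/15.
Samir is living and takes 1/15.

Amira 1/10; Bashir 1/20; Dalia 1/15; Fahad 1/15; Farouk 1/10; Hamid 1/5; Karim 1/10; Nabil 1/20; Samir 1/15; Zuhair 1/5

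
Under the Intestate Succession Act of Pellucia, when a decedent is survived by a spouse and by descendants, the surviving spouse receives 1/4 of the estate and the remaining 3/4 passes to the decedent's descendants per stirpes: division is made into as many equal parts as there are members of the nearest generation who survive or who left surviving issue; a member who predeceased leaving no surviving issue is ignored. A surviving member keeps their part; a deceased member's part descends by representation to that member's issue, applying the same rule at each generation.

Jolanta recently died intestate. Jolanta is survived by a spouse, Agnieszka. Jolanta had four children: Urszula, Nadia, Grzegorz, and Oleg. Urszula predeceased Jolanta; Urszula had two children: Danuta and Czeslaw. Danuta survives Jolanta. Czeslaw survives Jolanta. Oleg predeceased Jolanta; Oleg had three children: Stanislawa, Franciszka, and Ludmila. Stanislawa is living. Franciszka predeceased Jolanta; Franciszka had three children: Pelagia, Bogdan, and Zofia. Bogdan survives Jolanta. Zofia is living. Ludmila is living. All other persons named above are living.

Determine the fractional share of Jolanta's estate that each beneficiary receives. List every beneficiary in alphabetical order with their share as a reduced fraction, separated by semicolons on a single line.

Agnieszka, as surviving spouse, takes 1/4.
The remaining 3/4 passes to Jolanta's descendants per stirpes.
The 3/4 is divided into 4 equal shares of 3/16 among Urszula, Nadia, Grzegorz, Oleg.
Urszula predeceased; the 3/16 allotted to Urszula's branch passes to Urszula's issue by representation.
The 3/16 is divided into 2 equal shares of 3/32 among Danuta, Czeslaw.
Danuta is living and takes 3/32.
Czeslaw is living and takes 3/32.
Nadia is living and takes 3/16.
Grzegorz is living and takes 3/16.
Oleg predeceased; the 3/16 allotted to Oleg's branch passes to Oleg's issue by representation.
The 3/16 is divided into 3 equal shares of 1/16 among Stanislawa, Franciszka, Ludmila.
Stanislawa is living and takes 1/16.
Franciszka predeceased; the 1/16 allotted to Franciszka's branch passes to Franciszka's issue by representation.
The 1/16 is divided into 3 equal shares of 1/48 among Pelagia, Bogdan, Zofia.
Pelagia is living and takes 1/48.
Bogdan is living and takes 1/48.
Zofia is living and takes 1/48.
Ludmila is living and takes 1/16.

Agnieszka 1/4; Bogdan 1/48; Czeslaw 3/32; Danuta 3/32; Grzegorz 3/16; Ludmila 1/16; Nadia 3/16; Pelagia 1/48; Stanislawa 1/16; Zofia 1/48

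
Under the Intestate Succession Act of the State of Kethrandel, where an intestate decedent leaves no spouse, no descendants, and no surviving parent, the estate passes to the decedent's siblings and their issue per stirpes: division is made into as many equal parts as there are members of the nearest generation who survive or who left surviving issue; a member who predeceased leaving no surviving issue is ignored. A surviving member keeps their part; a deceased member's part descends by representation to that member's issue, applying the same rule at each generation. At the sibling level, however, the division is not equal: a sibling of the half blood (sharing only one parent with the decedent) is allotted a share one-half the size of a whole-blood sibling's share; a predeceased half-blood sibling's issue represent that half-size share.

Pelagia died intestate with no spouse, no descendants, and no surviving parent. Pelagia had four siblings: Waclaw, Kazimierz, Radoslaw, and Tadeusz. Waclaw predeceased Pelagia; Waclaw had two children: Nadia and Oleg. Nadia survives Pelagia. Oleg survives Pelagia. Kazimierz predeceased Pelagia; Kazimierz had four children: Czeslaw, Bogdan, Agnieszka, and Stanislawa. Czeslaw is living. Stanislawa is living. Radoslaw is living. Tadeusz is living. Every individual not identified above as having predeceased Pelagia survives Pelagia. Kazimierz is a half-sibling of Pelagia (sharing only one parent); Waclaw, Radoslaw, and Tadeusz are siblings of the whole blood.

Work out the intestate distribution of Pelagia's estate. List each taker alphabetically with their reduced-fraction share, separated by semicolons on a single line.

No spouse, descendants, or parent survives, so the estate passes to Pelagia's siblings per stirpes.
Half-blood siblings count for one-half the weight of whole-blood siblings at the initial division.
Dividing 1 in proportion to weights (total weight 7/2): Waclaw (weight 1) → 2/7; Kazimierz (weight 1/2) → 1/7; Radoslaw (weight 1) → 2/7; Tadeusz (weight 1) → 2/7.
Waclaw predeceased; the 2/7 allotted to Waclaw's branch passes to Waclaw's issue by representation.
The 2/7 is divided into 2 equal shares of 1/7 among Nadia, Oleg.
Nadia is living and takes 1/7.
Oleg is living and takes 1/7.
Kazimierz predeceased; the 1/7 allotted to Kazimierz's branch passes to Kazimierz's issue by representation.
The 1/7 is divided into 4 equal shares of 1/28 among Czeslaw, Bogdan, Agnieszka, Stanislawa.
Czeslaw is living and takes 1/28.
Bogdan is living and takes 1/28.
Agnieszka is living and takes 1/28.
Stanislawa is living and takes 1/28.
Radoslaw is living and takes 2/7.
Tadeusz is living and takes 2/7.

Agnieszka 1/28; Bogdan 1/28; Czeslaw 1/28; Nadia 1/7; Oleg 1/7; Radoslaw 2/7; Stanislawa 1/28; Tadeusz 2/7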